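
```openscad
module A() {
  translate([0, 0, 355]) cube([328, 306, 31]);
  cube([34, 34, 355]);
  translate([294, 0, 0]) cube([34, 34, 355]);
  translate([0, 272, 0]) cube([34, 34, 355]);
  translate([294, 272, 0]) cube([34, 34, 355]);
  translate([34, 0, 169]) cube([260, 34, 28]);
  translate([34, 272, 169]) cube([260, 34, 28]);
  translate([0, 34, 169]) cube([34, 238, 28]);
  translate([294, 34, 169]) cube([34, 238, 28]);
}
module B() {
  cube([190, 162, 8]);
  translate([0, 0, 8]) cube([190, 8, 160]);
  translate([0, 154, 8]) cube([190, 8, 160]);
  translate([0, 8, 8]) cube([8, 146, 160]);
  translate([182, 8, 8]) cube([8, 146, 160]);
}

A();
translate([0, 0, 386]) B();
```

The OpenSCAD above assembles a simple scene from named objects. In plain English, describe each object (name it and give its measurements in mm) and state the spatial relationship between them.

A is a simple wooden stool: a rectangular seat 328 mm (x) by 306 mm (y), 31 mm thick, top face at z = 386 mm, on four square legs, each 34×34 mm in cross-section. The legs rest on z = 0, each flush with a corner of the seat. Four stretchers, 34 mm wide and 28 mm tall, connect adjacent legs with their undersides at z = 169 mm, each running between the inner faces of the legs it joins and aligned with the legs' outer faces on the other axis.

B is an open-topped rectangular box: outside dimensions 190×162×168 mm, with a uniform wall and base thickness of 8 mm. The base is a full 190×162 slab on the floor; four walls sit on top of the base. The front and back walls (the −y and +y sides) span the full width; the two side walls fit between them.

The open box is on top of the stool.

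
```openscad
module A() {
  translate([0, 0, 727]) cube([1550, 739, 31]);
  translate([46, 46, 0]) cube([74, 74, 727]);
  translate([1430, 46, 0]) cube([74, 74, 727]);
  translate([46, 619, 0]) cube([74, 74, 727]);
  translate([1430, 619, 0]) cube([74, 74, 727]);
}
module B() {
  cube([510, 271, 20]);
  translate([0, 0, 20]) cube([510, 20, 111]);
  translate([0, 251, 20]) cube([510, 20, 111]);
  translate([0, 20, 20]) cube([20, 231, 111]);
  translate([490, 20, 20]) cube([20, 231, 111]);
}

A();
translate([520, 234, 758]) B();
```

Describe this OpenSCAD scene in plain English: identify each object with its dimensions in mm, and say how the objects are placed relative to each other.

A is a table with a 1550×739 mm rectangular top, 31 mm thick, top surface at z = 758 mm, supported by four 74×74 mm square legs, each inset 46 mm from the nearest pair of top edges, running from the floor.

B is an open storage box with external size 510×271×131 mm and wall thickness 20 mm (the base is also 20 mm thick). The base covers the whole footprint; the four walls stand on the base, with the y-facing walls full-width and the x-facing walls fitting between their inner faces.

The open box is on top of the table, centred.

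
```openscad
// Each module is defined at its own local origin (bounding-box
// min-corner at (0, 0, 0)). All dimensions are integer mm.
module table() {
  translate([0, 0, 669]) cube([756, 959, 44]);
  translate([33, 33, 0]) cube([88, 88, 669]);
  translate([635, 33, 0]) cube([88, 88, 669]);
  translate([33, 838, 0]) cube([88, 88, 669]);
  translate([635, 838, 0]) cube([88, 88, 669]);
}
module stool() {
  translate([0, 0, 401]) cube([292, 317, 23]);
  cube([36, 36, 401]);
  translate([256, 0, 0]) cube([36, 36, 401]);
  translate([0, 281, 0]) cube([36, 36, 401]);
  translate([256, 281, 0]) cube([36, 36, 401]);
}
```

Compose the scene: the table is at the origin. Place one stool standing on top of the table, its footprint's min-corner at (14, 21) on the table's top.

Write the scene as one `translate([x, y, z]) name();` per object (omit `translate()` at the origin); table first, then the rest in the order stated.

table();
translate([14, 21, 713]) stool();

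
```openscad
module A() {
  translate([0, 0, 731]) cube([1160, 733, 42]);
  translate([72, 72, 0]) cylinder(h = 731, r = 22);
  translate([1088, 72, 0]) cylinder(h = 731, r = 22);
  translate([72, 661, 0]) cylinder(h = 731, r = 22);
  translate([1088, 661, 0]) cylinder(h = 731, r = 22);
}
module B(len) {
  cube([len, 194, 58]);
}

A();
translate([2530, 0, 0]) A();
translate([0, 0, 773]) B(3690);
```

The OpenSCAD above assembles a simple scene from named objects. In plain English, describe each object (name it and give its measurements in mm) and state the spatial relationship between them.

A is a rectangular dining table. The top is 1160×733×42 mm with its upper surface at z = 773 mm. It stands on four round legs of 44 mm diameter, each leg's bounding box inset 50 mm from the nearest pair of top edges, running from the floor to the underside of the top.

B is a rectangular beam 3690 mm long (x), 194 mm deep (y), 58 mm thick (z).

The beam spans the tops of two tables placed 1370 mm apart, resting at z = 773 mm.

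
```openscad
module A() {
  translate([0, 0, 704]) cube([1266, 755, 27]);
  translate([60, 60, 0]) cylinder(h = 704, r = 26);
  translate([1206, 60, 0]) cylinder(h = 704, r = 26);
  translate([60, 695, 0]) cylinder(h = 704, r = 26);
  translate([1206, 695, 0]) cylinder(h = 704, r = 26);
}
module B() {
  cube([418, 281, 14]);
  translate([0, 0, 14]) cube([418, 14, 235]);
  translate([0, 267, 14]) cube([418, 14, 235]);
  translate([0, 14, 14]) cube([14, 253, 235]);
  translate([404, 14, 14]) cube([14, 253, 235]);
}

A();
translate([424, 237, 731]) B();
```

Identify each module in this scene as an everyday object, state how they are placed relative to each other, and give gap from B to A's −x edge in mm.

The open box's min-x is at 424; the table's min-x is 0; gap = 424 mm.

A is a table. B is an open box. The open box is on top of the table, centred. The gap from the open box to the table's −x edge is 424 mm.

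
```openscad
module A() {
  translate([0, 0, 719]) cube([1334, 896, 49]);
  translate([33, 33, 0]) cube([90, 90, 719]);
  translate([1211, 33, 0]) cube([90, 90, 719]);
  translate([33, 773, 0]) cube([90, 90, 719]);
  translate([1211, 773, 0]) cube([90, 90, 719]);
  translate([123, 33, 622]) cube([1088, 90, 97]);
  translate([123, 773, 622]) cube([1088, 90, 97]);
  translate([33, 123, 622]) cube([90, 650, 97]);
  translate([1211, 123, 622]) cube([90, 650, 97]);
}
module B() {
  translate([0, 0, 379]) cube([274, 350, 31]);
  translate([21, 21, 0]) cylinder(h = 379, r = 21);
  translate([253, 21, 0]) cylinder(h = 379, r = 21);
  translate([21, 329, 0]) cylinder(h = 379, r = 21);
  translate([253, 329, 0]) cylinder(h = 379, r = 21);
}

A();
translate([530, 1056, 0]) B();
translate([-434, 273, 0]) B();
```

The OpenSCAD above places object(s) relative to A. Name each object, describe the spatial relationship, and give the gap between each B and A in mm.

Each stool's nearest face is 160 mm from the table's bounding box.

A is a table. B is a stool. Two stools sit around the table at the +y, −x sides. The gap between each stool and the table is 160 mm.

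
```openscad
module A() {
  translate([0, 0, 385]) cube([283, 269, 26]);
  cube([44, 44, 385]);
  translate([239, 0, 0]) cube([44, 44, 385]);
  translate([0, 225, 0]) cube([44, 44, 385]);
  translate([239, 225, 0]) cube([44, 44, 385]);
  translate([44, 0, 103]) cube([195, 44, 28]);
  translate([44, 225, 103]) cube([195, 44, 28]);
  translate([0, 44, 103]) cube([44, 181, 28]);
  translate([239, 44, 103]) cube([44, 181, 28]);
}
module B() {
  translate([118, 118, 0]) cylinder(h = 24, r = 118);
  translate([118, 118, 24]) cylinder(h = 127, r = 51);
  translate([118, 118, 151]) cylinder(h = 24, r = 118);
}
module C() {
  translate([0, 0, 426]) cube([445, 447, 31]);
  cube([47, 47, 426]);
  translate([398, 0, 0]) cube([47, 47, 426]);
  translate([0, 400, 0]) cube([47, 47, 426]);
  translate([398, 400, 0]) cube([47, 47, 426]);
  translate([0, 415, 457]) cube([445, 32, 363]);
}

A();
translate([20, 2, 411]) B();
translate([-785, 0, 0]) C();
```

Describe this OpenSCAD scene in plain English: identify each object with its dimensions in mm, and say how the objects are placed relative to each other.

A is a four-legged stool. The seat is a 283×269×26 mm slab whose top surface is at z = 411 mm; four square legs, each 44×44 mm in cross-section, run from the floor (z = 0) to the underside of the seat, each flush with a corner of the seat. Four stretchers, 44 mm wide and 28 mm tall, connect adjacent legs with their undersides at z = 103 mm, each running between the inner faces of the legs it joins and aligned with the legs' outer faces on the other axis.

B is a spool: two coaxial disc flanges of radius 118 mm and thickness 24 mm, joined by a core cylinder of radius 51 mm and height 127 mm. The lower flange rests on z = 0 and the three cylinders share a vertical axis.

C is a chair. The seat is a 445×447×31 mm slab with its top at z = 457 mm, on four 47×47 mm corner legs (flush with the seat edges, standing on z = 0). A flat backrest 32 mm thick, 363 mm tall, spans the full seat width and rises from the seat top along its +y edge, rear face flush with the rear of the seat.

The spool is on top of the stool. The chair is on the floor beside the stool on its −x side.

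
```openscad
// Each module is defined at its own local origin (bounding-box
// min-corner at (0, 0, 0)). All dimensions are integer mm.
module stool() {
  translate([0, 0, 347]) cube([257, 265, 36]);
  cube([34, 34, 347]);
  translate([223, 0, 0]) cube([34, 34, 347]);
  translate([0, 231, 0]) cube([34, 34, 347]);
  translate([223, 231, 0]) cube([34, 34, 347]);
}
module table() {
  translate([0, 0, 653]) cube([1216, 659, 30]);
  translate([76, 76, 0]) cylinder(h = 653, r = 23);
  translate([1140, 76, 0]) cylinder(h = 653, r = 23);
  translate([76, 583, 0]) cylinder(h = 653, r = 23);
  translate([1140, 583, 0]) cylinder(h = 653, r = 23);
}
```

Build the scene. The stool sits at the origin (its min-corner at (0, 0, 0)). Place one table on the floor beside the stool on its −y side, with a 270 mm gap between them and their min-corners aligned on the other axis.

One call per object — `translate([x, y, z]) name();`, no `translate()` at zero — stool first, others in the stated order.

stool();
translate([0, -929, 0]) table();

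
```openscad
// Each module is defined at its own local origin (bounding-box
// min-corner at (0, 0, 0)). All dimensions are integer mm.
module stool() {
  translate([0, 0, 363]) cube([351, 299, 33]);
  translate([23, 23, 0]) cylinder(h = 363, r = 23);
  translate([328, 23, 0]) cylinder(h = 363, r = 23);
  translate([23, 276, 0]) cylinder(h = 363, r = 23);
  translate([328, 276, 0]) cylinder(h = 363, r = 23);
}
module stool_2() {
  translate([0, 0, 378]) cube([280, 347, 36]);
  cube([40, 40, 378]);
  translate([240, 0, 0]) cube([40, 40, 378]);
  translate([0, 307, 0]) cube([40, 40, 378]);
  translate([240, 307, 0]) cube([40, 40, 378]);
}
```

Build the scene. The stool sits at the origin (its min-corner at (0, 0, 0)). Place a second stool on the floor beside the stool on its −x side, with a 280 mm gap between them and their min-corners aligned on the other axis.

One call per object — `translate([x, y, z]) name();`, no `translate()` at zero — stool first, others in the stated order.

stool();
translate([-560, 0, 0]) stool_2();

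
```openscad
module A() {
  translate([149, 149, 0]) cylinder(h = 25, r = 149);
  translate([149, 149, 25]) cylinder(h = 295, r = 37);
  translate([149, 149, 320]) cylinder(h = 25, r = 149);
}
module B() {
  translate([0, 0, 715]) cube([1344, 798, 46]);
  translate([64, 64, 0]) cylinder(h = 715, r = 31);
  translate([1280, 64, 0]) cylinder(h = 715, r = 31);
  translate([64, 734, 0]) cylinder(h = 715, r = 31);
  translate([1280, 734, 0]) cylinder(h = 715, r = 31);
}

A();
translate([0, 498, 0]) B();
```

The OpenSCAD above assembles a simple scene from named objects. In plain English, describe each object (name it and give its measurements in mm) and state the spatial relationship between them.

A is a spool: two coaxial disc flanges of radius 149 mm and thickness 25 mm, joined by a core cylinder of radius 37 mm and height 295 mm. The lower flange rests on z = 0 and the three cylinders share a vertical axis.

B is a table with a 1344×798 mm rectangular top, 46 mm thick, top surface at z = 761 mm, supported by four round legs of 62 mm diameter, each leg's bounding box inset 33 mm from the nearest pair of top edges, running from the floor.

The table is on the floor beside the spool on its +y side.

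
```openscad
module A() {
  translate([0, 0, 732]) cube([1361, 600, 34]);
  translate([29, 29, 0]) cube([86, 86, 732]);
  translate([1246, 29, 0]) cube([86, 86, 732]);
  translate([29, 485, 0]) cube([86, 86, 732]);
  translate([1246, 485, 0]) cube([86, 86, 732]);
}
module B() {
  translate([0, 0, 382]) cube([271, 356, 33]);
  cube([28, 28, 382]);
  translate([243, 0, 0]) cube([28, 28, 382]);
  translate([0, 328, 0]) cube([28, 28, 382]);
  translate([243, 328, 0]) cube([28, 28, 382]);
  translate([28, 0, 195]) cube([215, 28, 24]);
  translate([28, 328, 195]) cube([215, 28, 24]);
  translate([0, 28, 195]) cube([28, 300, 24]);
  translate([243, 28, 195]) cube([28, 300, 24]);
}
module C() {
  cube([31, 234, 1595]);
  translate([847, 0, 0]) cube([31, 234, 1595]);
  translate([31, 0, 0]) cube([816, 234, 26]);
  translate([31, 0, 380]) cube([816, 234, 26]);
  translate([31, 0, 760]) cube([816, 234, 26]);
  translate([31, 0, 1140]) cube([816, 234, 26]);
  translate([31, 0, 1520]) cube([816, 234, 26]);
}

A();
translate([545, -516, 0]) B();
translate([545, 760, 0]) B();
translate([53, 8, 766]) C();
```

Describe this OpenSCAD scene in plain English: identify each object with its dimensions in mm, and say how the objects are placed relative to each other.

A is a table with a 1361×600 mm rectangular top, 34 mm thick, top surface at z = 766 mm, supported by four 86×86 mm square legs, each inset 29 mm from the nearest pair of top edges, running from the floor.

B is a four-legged stool. The seat is 271×356 mm, 33 mm thick, top at z = 415 mm. It stands on four square legs, each 28×28 mm in cross-section, from z = 0 to the seat underside, each flush with a corner of the seat. Four stretchers, 28 mm wide and 24 mm tall, connect adjacent legs with their undersides at z = 195 mm, each running between the inner faces of the legs it joins and aligned with the legs' outer faces on the other axis.

C is a bookshelf 878 mm wide overall, 234 mm deep and 1595 mm tall. The two sides are 31 mm thick vertical panels. 5 horizontal shelves of 26 mm thickness span between the inner faces of the sides; the lowest shelf sits on the floor and shelves are stacked with a clear vertical gap of 354 mm between each pair.

Two stools sit around the table at the −y, +y sides. The bookshelf is on top of the table.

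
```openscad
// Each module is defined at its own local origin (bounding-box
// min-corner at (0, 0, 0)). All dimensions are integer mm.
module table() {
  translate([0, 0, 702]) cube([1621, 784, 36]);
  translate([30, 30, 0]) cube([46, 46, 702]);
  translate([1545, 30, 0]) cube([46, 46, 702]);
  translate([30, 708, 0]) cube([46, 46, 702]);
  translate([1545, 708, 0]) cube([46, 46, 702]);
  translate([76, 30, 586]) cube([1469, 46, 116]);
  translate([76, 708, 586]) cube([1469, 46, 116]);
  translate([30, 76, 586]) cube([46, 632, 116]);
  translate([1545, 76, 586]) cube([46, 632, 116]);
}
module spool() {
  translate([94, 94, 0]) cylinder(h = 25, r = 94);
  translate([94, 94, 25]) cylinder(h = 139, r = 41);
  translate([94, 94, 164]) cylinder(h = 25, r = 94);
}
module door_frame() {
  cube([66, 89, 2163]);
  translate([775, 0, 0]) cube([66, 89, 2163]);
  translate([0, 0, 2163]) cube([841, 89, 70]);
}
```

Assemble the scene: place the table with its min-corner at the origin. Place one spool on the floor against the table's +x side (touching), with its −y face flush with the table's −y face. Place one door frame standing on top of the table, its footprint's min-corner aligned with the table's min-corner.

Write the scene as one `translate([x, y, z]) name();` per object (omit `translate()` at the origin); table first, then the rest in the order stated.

table();
translate([1621, 0, 0]) spool();
translate([0, 0, 738]) door_frame();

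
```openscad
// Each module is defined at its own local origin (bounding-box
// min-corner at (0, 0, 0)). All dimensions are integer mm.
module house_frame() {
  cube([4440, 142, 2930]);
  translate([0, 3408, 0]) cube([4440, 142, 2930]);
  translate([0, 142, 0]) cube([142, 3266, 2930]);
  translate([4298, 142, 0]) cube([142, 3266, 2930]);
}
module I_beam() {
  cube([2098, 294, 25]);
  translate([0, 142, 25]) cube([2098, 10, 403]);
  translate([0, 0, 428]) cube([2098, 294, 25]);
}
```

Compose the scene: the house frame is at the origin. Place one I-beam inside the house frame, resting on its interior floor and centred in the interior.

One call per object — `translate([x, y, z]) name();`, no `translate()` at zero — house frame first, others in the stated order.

house_frame();
translate([1171, 1628, 0]) I_beam();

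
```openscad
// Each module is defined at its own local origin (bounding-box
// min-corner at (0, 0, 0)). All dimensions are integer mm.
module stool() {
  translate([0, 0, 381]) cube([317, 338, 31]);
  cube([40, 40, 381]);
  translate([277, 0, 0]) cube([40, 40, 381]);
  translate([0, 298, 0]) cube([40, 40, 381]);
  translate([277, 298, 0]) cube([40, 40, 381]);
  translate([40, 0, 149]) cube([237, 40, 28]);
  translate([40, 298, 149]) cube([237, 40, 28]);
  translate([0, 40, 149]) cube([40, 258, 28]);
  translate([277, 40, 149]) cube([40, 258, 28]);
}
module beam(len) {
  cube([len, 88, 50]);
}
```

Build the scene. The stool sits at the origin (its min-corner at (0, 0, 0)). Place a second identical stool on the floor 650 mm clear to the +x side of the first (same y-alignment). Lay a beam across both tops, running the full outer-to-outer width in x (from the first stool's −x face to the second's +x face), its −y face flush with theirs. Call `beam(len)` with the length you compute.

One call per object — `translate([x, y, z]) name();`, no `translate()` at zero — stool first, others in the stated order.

stool();
translate([967, 0, 0]) stool();
translate([0, 0, 412]) beam(1284);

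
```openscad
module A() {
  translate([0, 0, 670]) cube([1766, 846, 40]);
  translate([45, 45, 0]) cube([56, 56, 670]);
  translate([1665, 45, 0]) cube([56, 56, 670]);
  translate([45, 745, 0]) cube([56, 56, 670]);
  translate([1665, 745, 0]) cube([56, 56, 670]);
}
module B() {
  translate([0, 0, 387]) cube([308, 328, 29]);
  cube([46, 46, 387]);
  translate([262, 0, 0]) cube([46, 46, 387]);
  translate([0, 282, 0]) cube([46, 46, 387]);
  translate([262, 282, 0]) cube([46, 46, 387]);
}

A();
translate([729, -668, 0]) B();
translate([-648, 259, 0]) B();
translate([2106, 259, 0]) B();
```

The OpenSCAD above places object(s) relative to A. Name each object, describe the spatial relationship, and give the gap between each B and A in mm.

Each stool's nearest face is 340 mm from the table's bounding box.

A is a table. B is a stool. Three stools sit around the table at the −y, −x, +x sides. The gap between each stool and the table is 340 mm.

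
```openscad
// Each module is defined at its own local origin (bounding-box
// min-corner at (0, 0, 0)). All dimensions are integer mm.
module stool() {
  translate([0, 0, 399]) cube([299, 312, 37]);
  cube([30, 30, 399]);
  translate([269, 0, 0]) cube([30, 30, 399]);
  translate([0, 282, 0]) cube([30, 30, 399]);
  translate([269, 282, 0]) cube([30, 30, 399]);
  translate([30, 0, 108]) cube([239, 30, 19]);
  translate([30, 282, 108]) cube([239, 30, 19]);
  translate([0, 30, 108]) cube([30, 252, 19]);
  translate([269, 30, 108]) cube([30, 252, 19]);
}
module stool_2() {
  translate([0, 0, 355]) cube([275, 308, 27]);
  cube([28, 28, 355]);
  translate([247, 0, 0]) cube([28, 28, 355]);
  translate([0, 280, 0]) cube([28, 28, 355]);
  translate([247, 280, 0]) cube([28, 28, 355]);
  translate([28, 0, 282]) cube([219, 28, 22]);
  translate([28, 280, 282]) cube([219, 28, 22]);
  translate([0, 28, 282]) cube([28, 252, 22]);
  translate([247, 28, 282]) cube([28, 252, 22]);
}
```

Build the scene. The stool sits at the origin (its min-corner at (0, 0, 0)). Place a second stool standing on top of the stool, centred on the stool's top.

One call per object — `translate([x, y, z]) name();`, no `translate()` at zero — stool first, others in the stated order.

stool();
translate([12, 2, 436]) stool_2();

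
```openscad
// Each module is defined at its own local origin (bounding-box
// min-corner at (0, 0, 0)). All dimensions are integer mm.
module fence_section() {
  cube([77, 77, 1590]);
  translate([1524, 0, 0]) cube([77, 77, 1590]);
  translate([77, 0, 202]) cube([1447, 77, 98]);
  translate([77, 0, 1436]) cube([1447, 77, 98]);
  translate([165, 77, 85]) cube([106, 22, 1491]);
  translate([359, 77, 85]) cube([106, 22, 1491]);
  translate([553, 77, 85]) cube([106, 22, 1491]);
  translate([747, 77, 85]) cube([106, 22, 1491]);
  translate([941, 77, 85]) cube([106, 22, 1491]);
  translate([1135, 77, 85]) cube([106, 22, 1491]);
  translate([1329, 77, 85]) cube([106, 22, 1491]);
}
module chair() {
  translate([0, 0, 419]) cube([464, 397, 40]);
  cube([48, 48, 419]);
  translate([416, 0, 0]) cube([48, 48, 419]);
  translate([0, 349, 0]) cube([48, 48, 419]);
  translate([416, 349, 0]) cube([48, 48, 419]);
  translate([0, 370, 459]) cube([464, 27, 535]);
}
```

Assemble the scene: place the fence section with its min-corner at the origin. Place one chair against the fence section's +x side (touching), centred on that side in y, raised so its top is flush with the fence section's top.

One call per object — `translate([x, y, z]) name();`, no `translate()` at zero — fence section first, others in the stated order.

fence_section();
translate([1601, -149, 596]) chair();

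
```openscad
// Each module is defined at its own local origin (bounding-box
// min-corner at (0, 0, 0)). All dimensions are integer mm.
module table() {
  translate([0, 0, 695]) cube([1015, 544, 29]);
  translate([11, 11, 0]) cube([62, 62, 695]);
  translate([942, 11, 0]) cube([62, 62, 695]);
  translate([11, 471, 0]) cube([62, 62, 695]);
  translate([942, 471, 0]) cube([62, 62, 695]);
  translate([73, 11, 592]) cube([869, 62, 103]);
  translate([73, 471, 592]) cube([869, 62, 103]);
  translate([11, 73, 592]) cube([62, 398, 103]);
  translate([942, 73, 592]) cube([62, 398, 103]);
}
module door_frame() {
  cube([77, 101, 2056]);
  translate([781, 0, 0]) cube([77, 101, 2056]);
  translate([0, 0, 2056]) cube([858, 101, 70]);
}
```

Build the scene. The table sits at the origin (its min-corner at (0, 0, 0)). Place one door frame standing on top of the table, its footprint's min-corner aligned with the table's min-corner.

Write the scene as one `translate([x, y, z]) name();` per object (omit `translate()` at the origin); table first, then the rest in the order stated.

table();
translate([0, 0, 724]) door_frame();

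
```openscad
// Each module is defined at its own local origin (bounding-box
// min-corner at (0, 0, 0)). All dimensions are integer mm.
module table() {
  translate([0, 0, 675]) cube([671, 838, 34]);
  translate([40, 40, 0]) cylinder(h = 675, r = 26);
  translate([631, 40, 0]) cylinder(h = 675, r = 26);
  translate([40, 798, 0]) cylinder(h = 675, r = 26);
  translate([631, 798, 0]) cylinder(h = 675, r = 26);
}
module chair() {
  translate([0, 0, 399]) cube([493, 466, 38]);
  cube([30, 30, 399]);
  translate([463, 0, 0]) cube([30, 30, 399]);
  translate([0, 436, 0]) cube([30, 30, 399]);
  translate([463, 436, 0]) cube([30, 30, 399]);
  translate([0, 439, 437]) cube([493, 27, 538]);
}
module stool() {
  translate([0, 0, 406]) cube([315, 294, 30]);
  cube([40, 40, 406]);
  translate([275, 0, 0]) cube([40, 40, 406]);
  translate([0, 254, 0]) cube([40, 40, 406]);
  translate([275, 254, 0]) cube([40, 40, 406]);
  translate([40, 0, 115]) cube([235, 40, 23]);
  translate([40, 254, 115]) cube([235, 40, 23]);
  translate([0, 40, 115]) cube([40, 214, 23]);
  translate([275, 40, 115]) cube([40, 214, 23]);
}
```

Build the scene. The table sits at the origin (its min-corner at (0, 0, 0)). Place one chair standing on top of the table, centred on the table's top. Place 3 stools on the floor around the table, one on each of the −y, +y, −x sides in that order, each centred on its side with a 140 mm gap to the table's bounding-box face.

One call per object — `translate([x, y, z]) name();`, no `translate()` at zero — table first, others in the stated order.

table();
translate([89, 186, 709]) chair();
translate([178, -434, 0]) stool();
translate([178, 978, 0]) stool();
translate([-455, 272, 0]) stool();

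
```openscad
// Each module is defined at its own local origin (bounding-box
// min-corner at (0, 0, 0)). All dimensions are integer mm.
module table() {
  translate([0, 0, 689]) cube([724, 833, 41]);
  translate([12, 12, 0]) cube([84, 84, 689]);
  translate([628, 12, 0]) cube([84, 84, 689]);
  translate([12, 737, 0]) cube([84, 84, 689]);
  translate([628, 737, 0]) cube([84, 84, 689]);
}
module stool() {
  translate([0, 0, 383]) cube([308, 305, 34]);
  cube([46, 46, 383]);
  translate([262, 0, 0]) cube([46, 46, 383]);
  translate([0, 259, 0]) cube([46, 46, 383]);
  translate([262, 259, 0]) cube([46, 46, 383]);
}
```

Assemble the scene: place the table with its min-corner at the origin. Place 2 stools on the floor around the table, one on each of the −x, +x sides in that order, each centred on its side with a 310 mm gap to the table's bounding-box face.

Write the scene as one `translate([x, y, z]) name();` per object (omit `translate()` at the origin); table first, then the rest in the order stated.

table();
translate([-618, 264, 0]) stool();
translate([1034, 264, 0]) stool();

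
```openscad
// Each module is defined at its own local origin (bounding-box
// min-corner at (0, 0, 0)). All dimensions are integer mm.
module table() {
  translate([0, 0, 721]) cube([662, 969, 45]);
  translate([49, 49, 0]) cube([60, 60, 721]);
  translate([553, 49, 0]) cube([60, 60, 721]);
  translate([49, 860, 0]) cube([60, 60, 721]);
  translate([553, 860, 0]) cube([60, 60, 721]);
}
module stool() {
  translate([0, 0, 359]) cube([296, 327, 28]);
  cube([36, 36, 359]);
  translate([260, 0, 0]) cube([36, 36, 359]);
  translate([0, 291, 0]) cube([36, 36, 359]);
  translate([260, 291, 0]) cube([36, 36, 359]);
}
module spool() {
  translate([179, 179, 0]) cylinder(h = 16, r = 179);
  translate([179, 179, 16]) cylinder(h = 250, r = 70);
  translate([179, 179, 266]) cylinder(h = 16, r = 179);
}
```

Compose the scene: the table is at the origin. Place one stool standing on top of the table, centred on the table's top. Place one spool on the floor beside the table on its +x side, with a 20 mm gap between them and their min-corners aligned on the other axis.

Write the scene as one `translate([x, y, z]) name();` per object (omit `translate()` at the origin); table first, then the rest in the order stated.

table();
translate([183, 321, 766]) stool();
translate([682, 0, 0]) spool();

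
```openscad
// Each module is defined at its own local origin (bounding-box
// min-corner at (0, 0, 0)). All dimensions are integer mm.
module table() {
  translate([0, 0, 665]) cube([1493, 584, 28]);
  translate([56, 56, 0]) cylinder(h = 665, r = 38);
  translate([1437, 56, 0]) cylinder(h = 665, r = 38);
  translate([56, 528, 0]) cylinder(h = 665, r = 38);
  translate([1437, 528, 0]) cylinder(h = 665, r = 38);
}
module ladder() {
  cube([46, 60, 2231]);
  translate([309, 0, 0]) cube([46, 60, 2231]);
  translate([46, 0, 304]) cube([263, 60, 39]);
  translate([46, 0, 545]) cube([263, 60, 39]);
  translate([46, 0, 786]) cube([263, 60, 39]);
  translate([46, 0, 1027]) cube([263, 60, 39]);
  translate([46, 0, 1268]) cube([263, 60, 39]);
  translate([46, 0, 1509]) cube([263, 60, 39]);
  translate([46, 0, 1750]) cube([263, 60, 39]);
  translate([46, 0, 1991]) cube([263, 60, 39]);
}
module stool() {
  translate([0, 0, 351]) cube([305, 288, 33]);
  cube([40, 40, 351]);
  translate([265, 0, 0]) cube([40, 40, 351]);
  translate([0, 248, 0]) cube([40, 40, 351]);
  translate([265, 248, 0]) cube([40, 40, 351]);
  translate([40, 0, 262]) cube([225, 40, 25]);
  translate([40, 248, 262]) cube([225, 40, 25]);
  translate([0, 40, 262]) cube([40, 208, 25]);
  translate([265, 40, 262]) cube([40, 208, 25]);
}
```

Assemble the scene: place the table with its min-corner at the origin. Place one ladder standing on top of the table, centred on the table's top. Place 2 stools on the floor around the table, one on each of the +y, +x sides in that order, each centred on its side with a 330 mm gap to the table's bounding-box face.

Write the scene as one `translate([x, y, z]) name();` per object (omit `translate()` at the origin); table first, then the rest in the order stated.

table();
translate([569, 262, 693]) ladder();
translate([594, 914, 0]) stool();
translate([1823, 148, 0]) stool();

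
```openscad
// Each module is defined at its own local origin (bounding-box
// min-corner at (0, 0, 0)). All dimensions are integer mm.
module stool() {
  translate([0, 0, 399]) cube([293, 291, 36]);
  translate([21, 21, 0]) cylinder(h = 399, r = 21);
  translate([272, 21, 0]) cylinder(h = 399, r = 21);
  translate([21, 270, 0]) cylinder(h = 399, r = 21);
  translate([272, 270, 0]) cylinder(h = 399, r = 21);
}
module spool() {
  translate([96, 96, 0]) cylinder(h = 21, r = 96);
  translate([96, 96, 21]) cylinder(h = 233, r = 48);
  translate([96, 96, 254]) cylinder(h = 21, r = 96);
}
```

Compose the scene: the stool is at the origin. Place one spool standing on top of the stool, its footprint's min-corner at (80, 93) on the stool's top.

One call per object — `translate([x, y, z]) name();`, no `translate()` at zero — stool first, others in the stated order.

stool();
translate([80, 93, 435]) spool();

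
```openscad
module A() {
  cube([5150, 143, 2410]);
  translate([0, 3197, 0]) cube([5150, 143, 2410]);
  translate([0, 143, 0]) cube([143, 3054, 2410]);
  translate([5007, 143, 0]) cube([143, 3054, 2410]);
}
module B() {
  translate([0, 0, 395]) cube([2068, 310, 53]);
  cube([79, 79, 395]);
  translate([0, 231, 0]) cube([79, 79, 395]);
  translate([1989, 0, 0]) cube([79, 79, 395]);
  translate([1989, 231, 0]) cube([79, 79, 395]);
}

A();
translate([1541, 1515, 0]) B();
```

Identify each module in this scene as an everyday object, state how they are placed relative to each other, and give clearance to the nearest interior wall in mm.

A is a house frame. B is a bench. The bench sits inside the house frame, centred. The clearance to the nearest interior wall is 1372 mm.

Clearances: x = 1398, y = 1372; minimum 1372 mm.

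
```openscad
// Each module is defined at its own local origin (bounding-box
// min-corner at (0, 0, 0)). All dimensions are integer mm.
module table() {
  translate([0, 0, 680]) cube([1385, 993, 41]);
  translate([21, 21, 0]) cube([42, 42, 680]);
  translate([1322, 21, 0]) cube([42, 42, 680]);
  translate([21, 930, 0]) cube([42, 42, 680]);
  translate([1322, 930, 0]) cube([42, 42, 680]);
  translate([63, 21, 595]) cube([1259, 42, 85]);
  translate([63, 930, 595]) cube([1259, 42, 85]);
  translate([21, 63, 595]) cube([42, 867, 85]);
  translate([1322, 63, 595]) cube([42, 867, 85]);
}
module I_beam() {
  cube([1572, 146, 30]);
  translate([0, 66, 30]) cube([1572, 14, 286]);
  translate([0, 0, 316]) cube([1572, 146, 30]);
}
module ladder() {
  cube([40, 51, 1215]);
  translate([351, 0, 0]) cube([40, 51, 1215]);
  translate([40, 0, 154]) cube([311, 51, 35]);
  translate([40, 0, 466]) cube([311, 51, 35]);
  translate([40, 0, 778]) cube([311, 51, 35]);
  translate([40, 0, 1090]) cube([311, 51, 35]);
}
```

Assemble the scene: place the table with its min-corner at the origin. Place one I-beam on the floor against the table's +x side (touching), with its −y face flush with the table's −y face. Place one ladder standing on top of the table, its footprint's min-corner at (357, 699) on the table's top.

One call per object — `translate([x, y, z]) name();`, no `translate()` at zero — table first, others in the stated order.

table();
translate([1385, 0, 0]) I_beam();
translate([357, 699, 721]) ladder();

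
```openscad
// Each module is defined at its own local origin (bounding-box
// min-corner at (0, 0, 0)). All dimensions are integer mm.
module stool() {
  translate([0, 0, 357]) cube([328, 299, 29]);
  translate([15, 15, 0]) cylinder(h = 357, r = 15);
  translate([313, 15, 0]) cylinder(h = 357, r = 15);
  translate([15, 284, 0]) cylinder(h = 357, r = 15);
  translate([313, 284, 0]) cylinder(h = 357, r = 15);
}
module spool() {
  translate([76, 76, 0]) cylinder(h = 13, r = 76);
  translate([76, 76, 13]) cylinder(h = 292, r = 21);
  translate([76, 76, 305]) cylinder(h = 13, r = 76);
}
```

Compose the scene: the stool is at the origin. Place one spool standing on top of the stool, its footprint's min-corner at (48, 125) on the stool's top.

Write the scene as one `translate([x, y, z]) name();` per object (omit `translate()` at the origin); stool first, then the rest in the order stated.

stool();
translate([48, 125, 386]) spool();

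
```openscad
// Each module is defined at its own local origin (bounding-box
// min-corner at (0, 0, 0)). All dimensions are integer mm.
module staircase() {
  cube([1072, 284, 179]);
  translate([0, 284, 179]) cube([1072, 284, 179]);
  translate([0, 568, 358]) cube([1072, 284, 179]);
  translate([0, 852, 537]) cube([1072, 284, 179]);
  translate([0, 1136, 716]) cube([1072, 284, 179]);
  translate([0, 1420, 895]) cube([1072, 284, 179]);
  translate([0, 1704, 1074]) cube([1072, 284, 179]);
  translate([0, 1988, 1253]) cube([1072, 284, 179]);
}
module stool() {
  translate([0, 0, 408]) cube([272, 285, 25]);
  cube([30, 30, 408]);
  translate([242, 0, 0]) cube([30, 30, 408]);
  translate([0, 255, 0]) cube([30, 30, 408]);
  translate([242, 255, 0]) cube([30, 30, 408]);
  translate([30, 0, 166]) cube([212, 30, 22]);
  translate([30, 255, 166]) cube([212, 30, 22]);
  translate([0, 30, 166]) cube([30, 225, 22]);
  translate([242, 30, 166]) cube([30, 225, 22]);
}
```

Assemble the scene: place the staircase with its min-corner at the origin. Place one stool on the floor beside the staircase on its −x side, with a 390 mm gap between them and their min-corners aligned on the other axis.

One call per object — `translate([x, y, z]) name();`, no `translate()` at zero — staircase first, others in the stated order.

staircase();
translate([-662, 0, 0]) stool();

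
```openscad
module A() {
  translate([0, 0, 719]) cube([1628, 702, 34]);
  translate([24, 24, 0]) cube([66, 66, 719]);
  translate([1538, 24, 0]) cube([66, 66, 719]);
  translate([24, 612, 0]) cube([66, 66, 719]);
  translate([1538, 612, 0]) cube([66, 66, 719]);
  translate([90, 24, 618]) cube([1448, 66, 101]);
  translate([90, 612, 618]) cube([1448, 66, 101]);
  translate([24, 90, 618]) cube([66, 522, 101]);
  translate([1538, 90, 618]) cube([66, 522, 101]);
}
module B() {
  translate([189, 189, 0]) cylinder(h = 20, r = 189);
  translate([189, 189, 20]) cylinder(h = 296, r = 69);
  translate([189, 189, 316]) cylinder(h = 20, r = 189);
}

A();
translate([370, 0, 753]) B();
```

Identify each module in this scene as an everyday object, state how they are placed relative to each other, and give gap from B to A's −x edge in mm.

A is a table. B is a spool. The spool is on top of the table. The gap from the spool to the table's −x edge is 370 mm.

The spool's min-x is at 370; the table's min-x is 0; gap = 370 mm.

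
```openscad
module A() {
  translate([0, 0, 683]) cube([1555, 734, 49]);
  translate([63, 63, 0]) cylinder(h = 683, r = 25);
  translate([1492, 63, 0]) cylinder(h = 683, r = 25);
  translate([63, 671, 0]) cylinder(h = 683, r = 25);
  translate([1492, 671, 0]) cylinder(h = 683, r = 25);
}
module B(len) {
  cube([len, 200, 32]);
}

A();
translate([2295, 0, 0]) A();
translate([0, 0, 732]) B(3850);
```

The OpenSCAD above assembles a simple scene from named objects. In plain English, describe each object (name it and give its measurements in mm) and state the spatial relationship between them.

A is a table: top 1555 mm (x) × 734 mm (y), 49 mm thick, upper face at z = 732 mm, on four round legs of 50 mm diameter, each leg's bounding box inset 38 mm from the nearest pair of top edges, running from z = 0 to the bottom of the top.

B is a rectangular beam 3850 mm long (x), 200 mm deep (y), 32 mm thick (z).

The beam spans the tops of two tables placed 740 mm apart, resting at z = 732 mm.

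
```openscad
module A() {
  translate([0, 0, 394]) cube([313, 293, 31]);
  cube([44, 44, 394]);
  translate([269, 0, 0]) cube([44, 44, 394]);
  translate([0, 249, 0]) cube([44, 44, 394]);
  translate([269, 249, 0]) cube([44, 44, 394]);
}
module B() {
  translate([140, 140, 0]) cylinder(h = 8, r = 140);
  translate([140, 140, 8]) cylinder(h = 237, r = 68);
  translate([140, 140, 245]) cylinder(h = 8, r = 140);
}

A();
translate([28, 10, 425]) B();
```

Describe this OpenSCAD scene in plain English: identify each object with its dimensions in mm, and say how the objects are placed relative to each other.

A is a four-legged stool. The seat is a 313×293×31 mm slab whose top surface is at z = 425 mm; four square legs, each 44×44 mm in cross-section, run from the floor (z = 0) to the underside of the seat, each flush with a corner of the seat.

B is a spool: two coaxial disc flanges of radius 140 mm and thickness 8 mm, joined by a core cylinder of radius 68 mm and height 237 mm. The lower flange rests on z = 0 and the three cylinders share a vertical axis.

The spool is on top of the stool.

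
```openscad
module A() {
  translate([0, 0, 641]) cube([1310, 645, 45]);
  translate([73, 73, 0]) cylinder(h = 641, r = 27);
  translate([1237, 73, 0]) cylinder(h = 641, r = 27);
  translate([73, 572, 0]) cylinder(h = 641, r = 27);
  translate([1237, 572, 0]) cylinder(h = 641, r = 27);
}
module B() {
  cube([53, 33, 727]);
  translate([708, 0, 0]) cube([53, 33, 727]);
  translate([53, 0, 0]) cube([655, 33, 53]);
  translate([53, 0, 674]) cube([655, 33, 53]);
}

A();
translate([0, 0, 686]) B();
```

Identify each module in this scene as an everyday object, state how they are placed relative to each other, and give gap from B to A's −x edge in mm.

A is a table. B is a picture frame. The picture frame is on top of the table. The gap from the picture frame to the table's −x edge is 0 mm.

The picture frame's min-x is at 0; the table's min-x is 0; gap = 0 mm.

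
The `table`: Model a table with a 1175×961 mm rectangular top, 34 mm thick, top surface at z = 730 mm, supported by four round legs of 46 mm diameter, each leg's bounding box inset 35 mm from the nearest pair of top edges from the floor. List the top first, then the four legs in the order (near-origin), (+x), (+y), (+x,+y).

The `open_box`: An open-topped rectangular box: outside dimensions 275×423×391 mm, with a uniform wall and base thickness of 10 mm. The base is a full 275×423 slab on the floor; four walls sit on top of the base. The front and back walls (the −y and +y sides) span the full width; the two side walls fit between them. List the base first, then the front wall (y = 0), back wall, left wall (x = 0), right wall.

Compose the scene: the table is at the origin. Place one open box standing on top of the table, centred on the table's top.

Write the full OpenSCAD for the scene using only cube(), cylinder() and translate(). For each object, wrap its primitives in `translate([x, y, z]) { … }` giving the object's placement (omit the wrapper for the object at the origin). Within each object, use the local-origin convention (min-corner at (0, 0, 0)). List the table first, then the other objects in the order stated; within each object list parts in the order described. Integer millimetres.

translate([0, 0, 696]) cube([1175, 961, 34]);
translate([58, 58, 0]) cylinder(h = 696, r = 23);
translate([1117, 58, 0]) cylinder(h = 696, r = 23);
translate([58, 903, 0]) cylinder(h = 696, r = 23);
translate([1117, 903, 0]) cylinder(h = 696, r = 23);
translate([450, 269, 730]) {
  cube([275, 423, 10]);
  translate([0, 0, 10]) cube([275, 10, 381]);
  translate([0, 413, 10]) cube([275, 10, 381]);
  translate([0, 10, 10]) cube([10, 403, 381]);
  translate([265, 10, 10]) cube([10, 403, 381]);
}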